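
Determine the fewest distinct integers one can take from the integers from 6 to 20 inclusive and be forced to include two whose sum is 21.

A set avoiding the sum 21 can contain at most one of each pair {x, 21−x}, plus the 5 elements whose complement lies outside the range.
The integers 11, …, 20 (10 of them) are such a set: any two sum to at least 11+12 = 23 > 21.
Any 11th integer completes one of the 5 pairs, so 11 choices force a sum of 21.

11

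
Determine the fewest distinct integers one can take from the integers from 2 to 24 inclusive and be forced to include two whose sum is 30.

15

Two chosen integers sum to 30 exactly when both halves of some pair {x, 30−x} with 6 ≤ x ≤ 30−x ≤ 24 are chosen — 9 such pairs.
The remaining 5 elements (those with no distinct partner in range) can never complete a 30-sum, so the worst case takes all of them and one from each pair: 5 + 9 = 14.
By pigeonhole, the 15th integer has to be the second member of some pair, so 14 + 1 = 15.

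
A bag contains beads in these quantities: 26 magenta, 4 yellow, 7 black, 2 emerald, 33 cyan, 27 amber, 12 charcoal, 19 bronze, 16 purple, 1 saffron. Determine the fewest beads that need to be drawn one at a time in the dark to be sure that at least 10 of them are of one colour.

An adversary could hand out at most 9 beads per colour (4 colours run out sooner): 9 + 4 + 7 + 2 + 9 + 9 + 9 + 9 + 9 + 1 = 68 beads and still no colour has 10.
One more bead lands in a colour already at 9, so 69 draws are enough and 68 are not.

69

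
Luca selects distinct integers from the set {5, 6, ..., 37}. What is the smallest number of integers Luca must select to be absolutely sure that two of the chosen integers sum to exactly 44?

19

Two chosen integers sum to 44 exactly when both halves of some pair {x, 44−x} with 7 ≤ x ≤ 44−x ≤ 37 are chosen — 15 such pairs.
The remaining 3 elements (those with no distinct partner in range) can never complete a 44-sum, so the worst case takes all of them and one from each pair: 3 + 15 = 18.
The 19th integer has to be the second member of some pair, so 18 + 1 = 19.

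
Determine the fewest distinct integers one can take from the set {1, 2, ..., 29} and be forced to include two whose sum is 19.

Two chosen integers sum to 19 exactly when both halves of some pair {x, 19−x} with 1 ≤ x ≤ 19−x ≤ 18 are chosen — 9 such pairs.
The remaining 11 elements (those with no distinct partner in range) can never complete a 19-sum, so the worst case takes all of them and one from each pair: 11 + 9 = 20.
The 21st integer has to be the second member of some pair, so 20 + 1 = 21.

21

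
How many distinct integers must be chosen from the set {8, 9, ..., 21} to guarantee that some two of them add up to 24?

A set avoiding the sum 24 can contain at most one of each pair {x, 24−x}, plus the 6 elements whose complement lies outside the range or equal to its own complement.
The integers 12, …, 21 (10 of them) are such a set: any two sum to at least 12+13 = 25 > 24.
Pigeonhole: any 11th integer completes one of the 4 pairs, so 11 choices force a sum of 24.

11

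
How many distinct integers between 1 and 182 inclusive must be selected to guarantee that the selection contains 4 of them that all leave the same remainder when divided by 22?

67

Pigeonhole: the 22 residue classes mod 22 are the pigeonholes.
With 66 integers one could put 3 in each residue class and have no class reach 4.
The 67th integer pushes some class to 4, so 22·3 + 1 = 67.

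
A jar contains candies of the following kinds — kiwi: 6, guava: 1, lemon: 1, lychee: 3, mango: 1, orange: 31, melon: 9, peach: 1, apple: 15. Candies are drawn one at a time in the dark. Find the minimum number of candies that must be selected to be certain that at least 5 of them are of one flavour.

Pigeonhole: put each drawn candy into a box by flavour. The largest draw with every box below 5 takes min(count, 4) from each flavour; flavours with fewer than 4 contribute all they have.
Σ min(cᵢ, 4) = 4 + 1 + 1 + 3 + 1 + 4 + 4 + 1 + 4 = 23.
Draw number 23 + 1 = 24 must push one box to 5.

24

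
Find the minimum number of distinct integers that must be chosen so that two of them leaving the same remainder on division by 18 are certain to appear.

19

The 18 residue classes mod 18 are the pigeonholes.
With 18 integers one could put 1 in each residue class and have no class reach 2.
The 19th integer pushes some class to 2, so 18·1 + 1 = 19.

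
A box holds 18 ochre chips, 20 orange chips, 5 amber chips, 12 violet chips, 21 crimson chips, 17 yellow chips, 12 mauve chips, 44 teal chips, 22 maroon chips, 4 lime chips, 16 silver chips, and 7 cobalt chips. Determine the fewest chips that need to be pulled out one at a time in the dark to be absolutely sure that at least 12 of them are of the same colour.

By pigeonhole, the 12 colours are the holes; the chips drawn are the pigeons.
To avoid 12 of any one colour, the worst case takes at most 11 of each colour, or every chip of a colour that has fewer than 11.
That gives 11 + 11 + 5 + 11 + 11 + 11 + 11 + 11 + 11 + 4 + 11 + 7 = 115 chips with no colour reaching 12.
The next chip forces some colour to 12, so 115 + 1 = 116.

116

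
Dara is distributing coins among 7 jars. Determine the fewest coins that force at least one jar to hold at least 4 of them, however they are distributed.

22

With 21 coins one could put exactly 3 in each of the 7 jars, and no jar would reach 4.
Pigeonhole: one more coin must land in a jar that already has 3, giving it 4.
So 7 × 3 + 1 = 22 coins are required.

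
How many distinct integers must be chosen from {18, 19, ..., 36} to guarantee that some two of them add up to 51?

12

A set avoiding the sum 51 can contain at most one of each pair {x, 51−x}, plus the 3 elements whose complement lies outside the range.
The integers 26, …, 36 (11 of them) are such a set: any two sum to at least 26+27 = 53 > 51.
Pigeonhole: any 12th integer completes one of the 8 pairs, so 12 choices force a sum of 51.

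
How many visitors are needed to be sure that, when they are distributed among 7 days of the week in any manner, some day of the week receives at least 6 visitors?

36

With 35 visitors one could put exactly 5 in each of the 7 days of the week, and no day of the week would reach 6.
By pigeonhole, one more visitor must land in a day of the week that already has 5, giving it 6.
So 7 × 5 + 1 = 36 visitors are required.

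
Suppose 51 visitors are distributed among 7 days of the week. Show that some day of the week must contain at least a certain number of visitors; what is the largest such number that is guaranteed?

8

The 7 days of the week are the holes and the 51 visitors are the pigeons.
If every day of the week held at most 7 visitors, the total would be at most 7 × 7 = 49, which is less than 51.
So some day of the week holds at least ⌈51/7⌉ = 8 visitors.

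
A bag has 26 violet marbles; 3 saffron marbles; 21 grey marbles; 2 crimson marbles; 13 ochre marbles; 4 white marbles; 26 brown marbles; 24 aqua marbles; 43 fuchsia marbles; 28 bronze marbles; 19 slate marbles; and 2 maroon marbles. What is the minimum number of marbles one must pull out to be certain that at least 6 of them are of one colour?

52

By pigeonhole, put each drawn marble into a box by colour. The largest draw with every box below 6 takes min(count, 5) from each colour; colours with fewer than 5 contribute all they have.
Σ min(cᵢ, 5) = 5 + 3 + 5 + 2 + 5 + 4 + 5 + 5 + 5 + 5 + 5 + 2 = 51.
Draw number 51 + 1 = 52 must push one box to 6.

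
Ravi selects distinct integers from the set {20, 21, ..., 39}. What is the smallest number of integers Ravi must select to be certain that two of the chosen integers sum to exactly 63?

13

A set avoiding the sum 63 can contain at most one of each pair {x, 63−x}, plus the 4 elements whose complement lies outside the range.
The integers 20, …, 31 (12 of them) are such a set: any two sum to at least 20+21 = 41 and at most 30+31 = 61 < 63.
Pigeonhole: any 13th integer completes one of the 8 pairs, so 13 choices force a sum of 63.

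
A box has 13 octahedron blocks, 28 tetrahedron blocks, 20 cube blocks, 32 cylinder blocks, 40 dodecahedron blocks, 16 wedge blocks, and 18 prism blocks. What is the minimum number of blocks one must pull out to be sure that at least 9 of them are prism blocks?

158

In the worst case for collecting prism blocks, every non-prism block comes out first.
There are 13 + 28 + 20 + 32 + 40 + 16 = 149 non-prism blocks altogether.
After those, each further block must be prism, so 149 + 9 = 158 draws guarantee 9 prism blocks.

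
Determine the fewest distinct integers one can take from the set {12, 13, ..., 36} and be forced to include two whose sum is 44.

Group the elements by complementary pair {x, 44−x}: {12,32}, {13,31}, {14,30}, …, giving 10 two-element pairs, the single value 22 (it cannot pair with itself since the integers are distinct), and 4 integers whose partner 44−x falls outside [12,36].
By pigeonhole, treating each of those 15 groups as a pigeonhole, one can pick one integer per group — 15 integers — with no two summing to 44.
The 16th integer lands in an occupied pair, forcing a sum of 44.

16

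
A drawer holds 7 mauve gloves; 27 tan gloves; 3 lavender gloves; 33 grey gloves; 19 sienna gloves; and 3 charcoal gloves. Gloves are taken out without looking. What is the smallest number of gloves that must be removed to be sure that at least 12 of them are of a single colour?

The 6 colours are the holes; the gloves drawn are the pigeons.
To avoid 12 of any one colour, the worst case takes at most 11 of each colour, or every glove of a colour that has fewer than 11.
That gives 7 + 11 + 3 + 11 + 11 + 3 = 46 gloves with no colour reaching 12.
The next glove forces some colour to 12, so 46 + 1 = 47.

47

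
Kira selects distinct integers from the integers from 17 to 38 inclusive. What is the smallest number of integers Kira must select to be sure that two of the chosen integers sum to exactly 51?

14

A set avoiding the sum 51 can contain at most one of each pair {x, 51−x}, plus the 4 elements whose complement lies outside the range.
The integers 26, …, 38 (13 of them) are such a set: any two sum to at least 26+27 = 53 > 51.
Any 14th integer completes one of the 9 pairs, so 14 choices force a sum of 51.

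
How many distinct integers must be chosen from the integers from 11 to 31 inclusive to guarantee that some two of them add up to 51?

16

Two chosen integers sum to 51 exactly when both halves of some pair {x, 51−x} with 20 ≤ x ≤ 51−x ≤ 31 are chosen — 6 such pairs.
The remaining 9 elements (those with no distinct partner in range) can never complete a 51-sum, so the worst case takes all of them and one from each pair: 9 + 6 = 15.
The 16th integer has to be the second member of some pair, so 15 + 1 = 16.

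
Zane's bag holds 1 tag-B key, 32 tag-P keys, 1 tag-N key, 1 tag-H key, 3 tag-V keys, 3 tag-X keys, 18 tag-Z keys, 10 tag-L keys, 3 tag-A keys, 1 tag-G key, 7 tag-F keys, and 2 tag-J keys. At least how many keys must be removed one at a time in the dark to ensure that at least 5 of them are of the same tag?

32

An adversary could hand out at most 4 keys per tag (8 tags run out sooner): 1 + 4 + 1 + 1 + 3 + 3 + 4 + 4 + 3 + 1 + 4 + 2 = 31 keys and still no tag has 5.
Pigeonhole: one more key lands in a tag already at 4, so 32 draws are enough and 31 are not.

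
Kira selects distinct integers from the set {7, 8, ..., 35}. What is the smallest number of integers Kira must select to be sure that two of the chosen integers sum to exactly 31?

21

A set avoiding the sum 31 can contain at most one of each pair {x, 31−x}, plus the 11 elements whose complement lies outside the range.
The integers 16, …, 35 (20 of them) are such a set: any two sum to at least 16+17 = 33 > 31.
By pigeonhole, any 21st integer completes one of the 9 pairs, so 21 choices force a sum of 31.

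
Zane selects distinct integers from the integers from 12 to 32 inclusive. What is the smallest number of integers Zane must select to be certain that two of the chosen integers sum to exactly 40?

A set avoiding the sum 40 can contain at most one of each pair {x, 40−x}, plus the 5 elements whose complement lies outside the range or equal to its own complement.
The integers 20, …, 32 (13 of them) are such a set: any two sum to at least 20+21 = 41 > 40.
Pigeonhole: any 14th integer completes one of the 8 pairs, so 14 choices force a sum of 40.

14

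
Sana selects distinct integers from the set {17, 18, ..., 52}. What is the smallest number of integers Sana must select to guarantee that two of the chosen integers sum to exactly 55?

26

Two chosen integers sum to 55 exactly when both halves of some pair {x, 55−x} with 17 ≤ x ≤ 55−x ≤ 38 are chosen — 11 such pairs.
The remaining 14 elements (those with no distinct partner in range) can never complete a 55-sum, so the worst case takes all of them and one from each pair: 14 + 11 = 25.
By the pigeonhole principle, the 26th integer has to be the second member of some pair, so 25 + 1 = 26.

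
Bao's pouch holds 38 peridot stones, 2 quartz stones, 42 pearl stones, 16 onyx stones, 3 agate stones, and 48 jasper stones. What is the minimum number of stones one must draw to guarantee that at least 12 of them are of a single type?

50

By pigeonhole, put each drawn stone into a box by type. The largest draw with every box below 12 takes min(count, 11) from each type; types with fewer than 11 contribute all they have.
Σ min(cᵢ, 11) = 11 + 2 + 11 + 11 + 3 + 11 = 49.
Draw number 49 + 1 = 50 must push one box to 12.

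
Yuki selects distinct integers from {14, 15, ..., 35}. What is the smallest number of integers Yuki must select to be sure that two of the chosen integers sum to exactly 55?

Group the elements by complementary pair {x, 55−x}: {20,35}, {21,34}, {22,33}, …, giving 8 two-element pairs and 6 integers whose partner 55−x falls outside [14,35].
Treating each of those 14 groups as a pigeonhole, one can pick one integer per group — 14 integers — with no two summing to 55.
The 15th integer lands in an occupied pair, forcing a sum of 55.

15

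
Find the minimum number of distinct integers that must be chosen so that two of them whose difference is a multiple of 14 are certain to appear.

Integers whose pairwise differences are multiples of 14 are exactly those sharing a remainder mod 14. The 14 residue classes mod 14 are the pigeonholes.
With 14 integers one could put 1 in each residue class and have no class reach 2.
The 15th integer pushes some class to 2, so 14·1 + 1 = 15.

15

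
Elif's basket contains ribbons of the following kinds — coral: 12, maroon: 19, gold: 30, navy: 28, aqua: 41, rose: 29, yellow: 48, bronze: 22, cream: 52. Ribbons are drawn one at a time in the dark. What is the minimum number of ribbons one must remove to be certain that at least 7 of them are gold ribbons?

258

In the worst case for collecting gold ribbons, every non-gold ribbon comes out first.
There are 12 + 19 + 28 + 41 + 29 + 48 + 22 + 52 = 251 non-gold ribbons altogether.
After those, each further ribbon must be gold, so 251 + 7 = 258 draws guarantee 7 gold ribbons.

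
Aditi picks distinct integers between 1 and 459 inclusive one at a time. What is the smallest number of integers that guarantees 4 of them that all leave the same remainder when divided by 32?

By pigeonhole, the 32 residue classes mod 32 are the pigeonholes.
With 96 integers one could put 3 in each residue class and have no class reach 4.
The 97th integer pushes some class to 4, so 32·3 + 1 = 97.

97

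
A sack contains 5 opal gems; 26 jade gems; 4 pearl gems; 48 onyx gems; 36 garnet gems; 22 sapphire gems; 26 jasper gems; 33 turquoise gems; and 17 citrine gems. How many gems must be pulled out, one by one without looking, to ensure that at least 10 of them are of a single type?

Put each drawn gem into a box by type. The largest draw with every box below 10 takes min(count, 9) from each type; types with fewer than 9 contribute all they have.
Σ min(cᵢ, 9) = 5 + 9 + 4 + 9 + 9 + 9 + 9 + 9 + 9 = 72.
Draw number 72 + 1 = 73 must push one box to 10.

73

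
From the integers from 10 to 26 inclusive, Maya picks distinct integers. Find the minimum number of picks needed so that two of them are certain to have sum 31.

12

Group the elements by complementary pair {x, 31−x}: {10,21}, {11,20}, {12,19}, …, giving 6 two-element pairs and 5 integers whose partner 31−x falls outside [10,26].
By the pigeonhole principle, treating each of those 11 groups as a pigeonhole, one can pick one integer per group — 11 integers — with no two summing to 31.
The 12th integer lands in an occupied pair, forcing a sum of 31.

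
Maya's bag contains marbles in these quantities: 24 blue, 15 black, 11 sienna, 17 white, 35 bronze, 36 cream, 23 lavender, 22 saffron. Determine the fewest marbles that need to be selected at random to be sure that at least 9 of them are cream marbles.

In the worst case for collecting cream marbles, every non-cream marble comes out first.
There are 24 + 15 + 11 + 17 + 35 + 23 + 22 = 147 non-cream marbles altogether.
After those, each further marble must be cream, so 147 + 9 = 156 draws guarantee 9 cream marbles.

156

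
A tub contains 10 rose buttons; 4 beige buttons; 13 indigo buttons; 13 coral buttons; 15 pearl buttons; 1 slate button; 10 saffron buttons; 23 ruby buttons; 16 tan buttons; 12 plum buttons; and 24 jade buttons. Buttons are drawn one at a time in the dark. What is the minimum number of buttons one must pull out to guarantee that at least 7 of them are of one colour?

60

By the pigeonhole principle, the 11 colours are the holes; the buttons drawn are the pigeons.
To avoid 7 of any one colour, the worst case takes at most 6 of each colour, or every button of a colour that has fewer than 6.
That gives 6 + 4 + 6 + 6 + 6 + 1 + 6 + 6 + 6 + 6 + 6 = 59 buttons with no colour reaching 7.
The next button forces some colour to 7, so 59 + 1 = 60.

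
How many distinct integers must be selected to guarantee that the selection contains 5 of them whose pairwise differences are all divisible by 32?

Integers whose pairwise differences are multiples of 32 are exactly those sharing a remainder mod 32. The 32 residue classes mod 32 are the pigeonholes.
With 128 integers one could put 4 in each residue class and have no class reach 5.
The 129th integer pushes some class to 5, so 32·4 + 1 = 129.

129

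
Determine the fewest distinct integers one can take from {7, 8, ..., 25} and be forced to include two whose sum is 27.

13

Group the elements by complementary pair {x, 27−x}: {7,20}, {8,19}, {9,18}, …, giving 7 two-element pairs and 5 integers whose partner 27−x falls outside [7,25].
Treating each of those 12 groups as a pigeonhole, one can pick one integer per group — 12 integers — with no two summing to 27.
The 13th integer lands in an occupied pair, forcing a sum of 27.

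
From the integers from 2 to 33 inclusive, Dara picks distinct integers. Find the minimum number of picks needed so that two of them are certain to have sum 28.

Two chosen integers sum to 28 exactly when both halves of some pair {x, 28−x} with 2 ≤ x ≤ 28−x ≤ 26 are chosen — 12 such pairs.
The remaining 8 elements (those with no distinct partner in range) can never complete a 28-sum, so the worst case takes all of them and one from each pair: 8 + 12 = 20.
The 21st integer has to be the second member of some pair, so 20 + 1 = 21.

21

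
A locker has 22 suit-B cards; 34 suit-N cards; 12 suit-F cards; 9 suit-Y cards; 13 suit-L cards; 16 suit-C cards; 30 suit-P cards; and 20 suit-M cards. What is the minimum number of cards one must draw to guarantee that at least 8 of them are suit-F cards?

In the worst case for collecting suit-F cards, every non-suit-F card comes out first.
There are 22 + 34 + 9 + 13 + 16 + 30 + 20 = 144 non-suit-F cards altogether.
After those, each further card must be suit-F, so 144 + 8 = 152 draws guarantee 8 suit-F cards.

152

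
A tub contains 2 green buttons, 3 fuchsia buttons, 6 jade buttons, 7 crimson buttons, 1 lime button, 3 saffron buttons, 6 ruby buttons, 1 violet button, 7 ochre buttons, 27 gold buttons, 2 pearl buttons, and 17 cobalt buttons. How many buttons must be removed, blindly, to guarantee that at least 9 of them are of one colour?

55

By pigeonhole, put each drawn button into a box by colour. The largest draw with every box below 9 takes min(count, 8) from each colour; colours with fewer than 8 contribute all they have.
Σ min(cᵢ, 8) = 2 + 3 + 6 + 7 + 1 + 3 + 6 + 1 + 7 + 8 + 2 + 8 = 54.
Draw number 54 + 1 = 55 must push one box to 9.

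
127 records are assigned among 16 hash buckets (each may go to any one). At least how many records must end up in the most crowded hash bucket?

8

By the pigeonhole principle, the 16 hash buckets are the holes and the 127 records are the pigeons.
If every hash bucket held at most 7 records, the total would be at most 16 × 7 = 112, which is less than 127.
So some hash bucket holds at least ⌈127/16⌉ = 8 records.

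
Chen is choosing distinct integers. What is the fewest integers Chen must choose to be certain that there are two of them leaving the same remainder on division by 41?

The 41 residue classes mod 41 are the pigeonholes.
With 41 integers one could put 1 in each residue class and have no class reach 2.
The 42nd integer pushes some class to 2, so 41·1 + 1 = 42.

42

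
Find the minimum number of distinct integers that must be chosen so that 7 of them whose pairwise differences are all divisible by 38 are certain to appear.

Integers whose pairwise differences are multiples of 38 are exactly those sharing a remainder mod 38. Pigeonhole: the 38 residue classes mod 38 are the pigeonholes.
With 228 integers one could put 6 in each residue class and have no class reach 7.
The 229th integer pushes some class to 7, so 38·6 + 1 = 229.

229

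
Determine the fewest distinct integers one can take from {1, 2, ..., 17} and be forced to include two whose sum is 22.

12

A set avoiding the sum 22 can contain at most one of each pair {x, 22−x}, plus the 5 elements whose complement lies outside the range or equal to its own complement.
The integers 1, …, 11 (11 of them) are such a set: any two sum to at least 1+2 = 3 and at most 10+11 = 21 < 22.
By pigeonhole, any 12th integer completes one of the 6 pairs, so 12 choices force a sum of 22.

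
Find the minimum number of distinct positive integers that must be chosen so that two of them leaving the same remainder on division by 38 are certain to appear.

By the pigeonhole principle, the 38 residue classes mod 38 are the pigeonholes.
With 38 integers one could put 1 in each residue class and have no class reach 2.
The 39th integer pushes some class to 2, so 38·1 + 1 = 39.

39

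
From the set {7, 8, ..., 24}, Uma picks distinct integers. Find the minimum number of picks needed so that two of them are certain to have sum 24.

A set avoiding the sum 24 can contain at most one of each pair {x, 24−x}, plus the 8 elements whose complement lies outside the range or equal to its own complement.
The integers 12, …, 24 (13 of them) are such a set: any two sum to at least 12+13 = 25 > 24.
Any 14th integer completes one of the 5 pairs, so 14 choices force a sum of 24.

14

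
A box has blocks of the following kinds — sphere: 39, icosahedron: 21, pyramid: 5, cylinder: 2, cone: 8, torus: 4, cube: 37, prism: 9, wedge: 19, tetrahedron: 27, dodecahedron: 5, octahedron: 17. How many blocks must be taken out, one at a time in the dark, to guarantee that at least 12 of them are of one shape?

Put each drawn block into a box by shape. The largest draw with every box below 12 takes min(count, 11) from each shape; shapes with fewer than 11 contribute all they have.
Σ min(cᵢ, 11) = 11 + 11 + 5 + 2 + 8 + 4 + 11 + 9 + 11 + 11 + 5 + 11 = 99.
Draw number 99 + 1 = 100 must push one box to 12.

100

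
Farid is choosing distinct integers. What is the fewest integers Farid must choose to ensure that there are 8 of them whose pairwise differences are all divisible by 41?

Integers whose pairwise differences are multiples of 41 are exactly those sharing a remainder mod 41. By pigeonhole, the 41 residue classes mod 41 are the pigeonholes.
With 287 integers one could put 7 in each residue class and have no class reach 8.
The 288th integer pushes some class to 8, so 41·7 + 1 = 288.

288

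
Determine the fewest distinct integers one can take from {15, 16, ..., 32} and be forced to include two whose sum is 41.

A set avoiding the sum 41 can contain at most one of each pair {x, 41−x}, plus the 6 elements whose complement lies outside the range.
The integers 21, …, 32 (12 of them) are such a set: any two sum to at least 21+22 = 43 > 41.
Any 13th integer completes one of the 6 pairs, so 13 choices force a sum of 41.

13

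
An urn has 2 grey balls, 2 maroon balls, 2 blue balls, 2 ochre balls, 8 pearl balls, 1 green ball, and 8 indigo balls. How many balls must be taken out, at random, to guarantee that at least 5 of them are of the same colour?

18

The 7 colours are the holes; the balls drawn are the pigeons.
To avoid 5 of any one colour, the worst case takes at most 4 of each colour, or every ball of a colour that has fewer than 4.
That gives 2 + 2 + 2 + 2 + 4 + 1 + 4 = 17 balls with no colour reaching 5.
The next ball forces some colour to 5, so 17 + 1 = 18.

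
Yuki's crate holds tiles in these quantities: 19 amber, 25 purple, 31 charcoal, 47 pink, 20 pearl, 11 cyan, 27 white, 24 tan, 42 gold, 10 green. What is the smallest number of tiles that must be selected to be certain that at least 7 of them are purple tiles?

238

In the worst case for collecting purple tiles, every non-purple tile comes out first.
There are 19 + 31 + 47 + 20 + 11 + 27 + 24 + 42 + 10 = 231 non-purple tiles altogether.
After those, each further tile must be purple, so 231 + 7 = 238 draws guarantee 7 purple tiles.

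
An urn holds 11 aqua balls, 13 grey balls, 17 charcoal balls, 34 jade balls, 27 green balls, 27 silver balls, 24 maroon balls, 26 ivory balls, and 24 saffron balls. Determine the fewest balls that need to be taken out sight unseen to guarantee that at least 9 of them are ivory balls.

In the worst case for collecting ivory balls, every non-ivory ball comes out first.
There are 11 + 13 + 17 + 34 + 27 + 27 + 24 + 24 = 177 non-ivory balls altogether.
After those, each further ball must be ivory, so 177 + 9 = 186 draws guarantee 9 ivory balls.

186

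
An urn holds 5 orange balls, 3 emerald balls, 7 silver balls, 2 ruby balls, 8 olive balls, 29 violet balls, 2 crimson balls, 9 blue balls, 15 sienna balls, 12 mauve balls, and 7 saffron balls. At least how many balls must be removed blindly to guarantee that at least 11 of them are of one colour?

An adversary could hand out at most 10 balls per colour (8 colours run out sooner): 5 + 3 + 7 + 2 + 8 + 10 + 2 + 9 + 10 + 10 + 7 = 73 balls and still no colour has 11.
By pigeonhole, one more ball lands in a colour already at 10, so 74 draws are enough and 73 are not.

74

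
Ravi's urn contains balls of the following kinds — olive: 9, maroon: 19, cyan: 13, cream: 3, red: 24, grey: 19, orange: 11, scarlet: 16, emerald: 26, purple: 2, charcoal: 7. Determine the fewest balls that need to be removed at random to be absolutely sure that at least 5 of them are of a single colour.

42

An adversary could hand out at most 4 balls per colour (cream, purple run out sooner): 4 + 4 + 4 + 3 + 4 + 4 + 4 + 4 + 4 + 2 + 4 = 41 balls and still no colour has 5.
Pigeonhole: one more ball lands in a colour already at 4, so 42 draws are enough and 41 are not.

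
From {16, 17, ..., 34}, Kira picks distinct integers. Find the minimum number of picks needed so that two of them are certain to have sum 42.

Group the elements by complementary pair {x, 42−x}: {16,26}, {17,25}, {18,24}, …, giving 5 two-element pairs, the single value 21 (it cannot pair with itself since the integers are distinct), and 8 integers whose partner 42−x falls outside [16,34].
By the pigeonhole principle, treating each of those 14 groups as a pigeonhole, one can pick one integer per group — 14 integers — with no two summing to 42.
The 15th integer lands in an occupied pair, forcing a sum of 42.

15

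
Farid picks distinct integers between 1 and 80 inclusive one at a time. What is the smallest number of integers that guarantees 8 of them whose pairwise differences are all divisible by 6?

Integers whose pairwise differences are multiples of 6 are exactly those sharing a remainder mod 6. Pigeonhole: the 6 residue classes mod 6 are the pigeonholes.
With 42 integers one could put 7 in each residue class and have no class reach 8.
The 43rd integer pushes some class to 8, so 6·7 + 1 = 43.

43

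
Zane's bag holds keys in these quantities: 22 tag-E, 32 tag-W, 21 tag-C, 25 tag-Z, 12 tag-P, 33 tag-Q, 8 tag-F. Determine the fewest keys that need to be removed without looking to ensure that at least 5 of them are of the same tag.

29

By pigeonhole, put each drawn key into a box by tag. The largest draw with every box below 5 takes min(count, 4) from each tag.
Σ min(cᵢ, 4) = 4 + 4 + 4 + 4 + 4 + 4 + 4 = 28.
Draw number 28 + 1 = 29 must push one box to 5.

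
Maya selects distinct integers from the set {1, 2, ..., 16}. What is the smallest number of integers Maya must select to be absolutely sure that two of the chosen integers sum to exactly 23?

A set avoiding the sum 23 can contain at most one of each pair {x, 23−x}, plus the 6 elements whose complement lies outside the range.
The integers 1, …, 11 (11 of them) are such a set: any two sum to at least 1+2 = 3 and at most 10+11 = 21 < 23.
Any 12th integer completes one of the 5 pairs, so 12 choices force a sum of 23.

12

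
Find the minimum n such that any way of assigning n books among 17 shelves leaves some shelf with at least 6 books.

With 85 books one could put exactly 5 in each of the 17 shelves, and no shelf would reach 6.
One more book must land in a shelf that already has 5, giving it 6.
So 17 × 5 + 1 = 86 books are required.

86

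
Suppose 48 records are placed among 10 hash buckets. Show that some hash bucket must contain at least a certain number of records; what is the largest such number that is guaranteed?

By pigeonhole, the 10 hash buckets are the holes and the 48 records are the pigeons.
If every hash bucket held at most 4 records, the total would be at most 10 × 4 = 40, which is less than 48.
So some hash bucket holds at least ⌈48/10⌉ = 5 records.

5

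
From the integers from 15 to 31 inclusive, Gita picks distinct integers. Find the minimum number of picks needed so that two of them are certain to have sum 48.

11

Two chosen integers sum to 48 exactly when both halves of some pair {x, 48−x} with 17 ≤ x ≤ 48−x ≤ 31 are chosen — 7 such pairs.
The remaining 3 elements (those with no distinct partner in range) can never complete a 48-sum, so the worst case takes all of them and one from each pair: 3 + 7 = 10.
Pigeonhole: the 11th integer has to be the second member of some pair, so 10 + 1 = 11.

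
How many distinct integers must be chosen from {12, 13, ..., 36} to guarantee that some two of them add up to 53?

Group the elements by complementary pair {x, 53−x}: {17,36}, {18,35}, {19,34}, …, giving 10 two-element pairs and 5 integers whose partner 53−x falls outside [12,36].
By the pigeonhole principle, treating each of those 15 groups as a pigeonhole, one can pick one integer per group — 15 integers — with no two summing to 53.
The 16th integer lands in an occupied pair, forcing a sum of 53.

16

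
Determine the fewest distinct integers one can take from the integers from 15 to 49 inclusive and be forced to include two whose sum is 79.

Two chosen integers sum to 79 exactly when both halves of some pair {x, 79−x} with 30 ≤ x ≤ 79−x ≤ 49 are chosen — 10 such pairs.
The remaining 15 elements (those with no distinct partner in range) can never complete a 79-sum, so the worst case takes all of them and one from each pair: 15 + 10 = 25.
Pigeonhole: the 26th integer has to be the second member of some pair, so 25 + 1 = 26.

26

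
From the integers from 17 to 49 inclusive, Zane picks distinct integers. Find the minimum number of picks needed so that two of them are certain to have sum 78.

24

Two chosen integers sum to 78 exactly when both halves of some pair {x, 78−x} with 29 ≤ x ≤ 78−x ≤ 49 are chosen — 10 such pairs.
The remaining 13 elements (those with no distinct partner in range) can never complete a 78-sum, so the worst case takes all of them and one from each pair: 13 + 10 = 23.
The 24th integer has to be the second member of some pair, so 23 + 1 = 24.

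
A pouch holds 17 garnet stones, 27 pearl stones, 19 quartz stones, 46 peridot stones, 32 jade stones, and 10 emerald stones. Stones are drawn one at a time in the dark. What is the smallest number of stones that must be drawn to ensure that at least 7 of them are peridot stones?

112

In the worst case for collecting peridot stones, every non-peridot stone comes out first.
There are 17 + 27 + 19 + 32 + 10 = 105 non-peridot stones altogether.
After those, each further stone must be peridot, so 105 + 7 = 112 draws guarantee 7 peridot stones.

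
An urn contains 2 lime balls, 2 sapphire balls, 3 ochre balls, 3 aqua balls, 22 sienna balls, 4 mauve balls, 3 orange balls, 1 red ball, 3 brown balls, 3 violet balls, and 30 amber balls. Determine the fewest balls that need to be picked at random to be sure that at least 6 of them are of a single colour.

An adversary could hand out at most 5 balls per colour (9 colours run out sooner): 2 + 2 + 3 + 3 + 5 + 4 + 3 + 1 + 3 + 3 + 5 = 34 balls and still no colour has 6.
By the pigeonhole principle, one more ball lands in a colour already at 5, so 35 draws are enough and 34 are not.

35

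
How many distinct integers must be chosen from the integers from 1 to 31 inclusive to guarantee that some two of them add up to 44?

Group the elements by complementary pair {x, 44−x}: {13,31}, {14,30}, {15,29}, …, giving 9 two-element pairs, the single value 22 (it cannot pair with itself since the integers are distinct), and 12 integers whose partner 44−x falls outside [1,31].
By pigeonhole, treating each of those 22 groups as a pigeonhole, one can pick one integer per group — 22 integers — with no two summing to 44.
The 23rd integer lands in an occupied pair, forcing a sum of 44.

23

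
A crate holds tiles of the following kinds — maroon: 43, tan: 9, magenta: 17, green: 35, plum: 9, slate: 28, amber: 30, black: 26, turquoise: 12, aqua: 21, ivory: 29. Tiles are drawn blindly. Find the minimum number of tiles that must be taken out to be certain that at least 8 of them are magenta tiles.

250

In the worst case for collecting magenta tiles, every non-magenta tile comes out first.
There are 43 + 9 + 35 + 9 + 28 + 30 + 26 + 12 + 21 + 29 = 242 non-magenta tiles altogether.
After those, each further tile must be magenta, so 242 + 8 = 250 draws guarantee 8 magenta tiles.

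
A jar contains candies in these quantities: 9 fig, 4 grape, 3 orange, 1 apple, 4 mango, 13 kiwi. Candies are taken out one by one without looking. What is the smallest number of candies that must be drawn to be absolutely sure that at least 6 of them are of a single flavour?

An adversary could hand out at most 5 candies per flavour (4 flavours run out sooner): 5 + 4 + 3 + 1 + 4 + 5 = 22 candies and still no flavour has 6.
One more candy lands in a flavour already at 5, so 23 draws are enough and 22 are not.

23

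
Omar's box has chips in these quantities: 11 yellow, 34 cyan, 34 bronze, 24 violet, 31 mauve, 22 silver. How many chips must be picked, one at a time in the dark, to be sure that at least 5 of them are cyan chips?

127

In the worst case for collecting cyan chips, every non-cyan chip comes out first.
There are 11 + 34 + 24 + 31 + 22 = 122 non-cyan chips altogether.
After those, each further chip must be cyan, so 122 + 5 = 127 draws guarantee 5 cyan chips.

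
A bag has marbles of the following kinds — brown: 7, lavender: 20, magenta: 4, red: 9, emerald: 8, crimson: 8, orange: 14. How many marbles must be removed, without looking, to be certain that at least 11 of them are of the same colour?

An adversary could hand out at most 10 marbles per colour (5 colours run out sooner): 7 + 10 + 4 + 9 + 8 + 8 + 10 = 56 marbles and still no colour has 11.
By the pigeonhole principle, one more marble lands in a colour already at 10, so 57 draws are enough and 56 are not.

57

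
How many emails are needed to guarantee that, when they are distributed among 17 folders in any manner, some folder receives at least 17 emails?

273

With 272 emails one could put exactly 16 in each of the 17 folders, and no folder would reach 17.
By the pigeonhole principle, one more email must land in a folder that already has 16, giving it 17.
So 17 × 16 + 1 = 273 emails are required.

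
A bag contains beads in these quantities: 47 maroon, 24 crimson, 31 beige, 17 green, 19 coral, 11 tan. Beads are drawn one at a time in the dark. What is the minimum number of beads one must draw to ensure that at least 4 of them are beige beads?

In the worst case for collecting beige beads, every non-beige bead comes out first.
There are 47 + 24 + 17 + 19 + 11 = 118 non-beige beads altogether.
After those, each further bead must be beige, so 118 + 4 = 122 draws guarantee 4 beige beads.

122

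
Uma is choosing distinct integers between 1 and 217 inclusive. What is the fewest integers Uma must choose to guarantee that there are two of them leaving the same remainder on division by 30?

By pigeonhole, the 30 residue classes mod 30 are the pigeonholes.
With 30 integers one could put 1 in each residue class and have no class reach 2.
The 31st integer pushes some class to 2, so 30·1 + 1 = 31.

31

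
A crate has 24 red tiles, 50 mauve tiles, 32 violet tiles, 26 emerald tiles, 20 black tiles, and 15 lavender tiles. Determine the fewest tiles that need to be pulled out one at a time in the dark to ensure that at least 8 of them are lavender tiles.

160

In the worst case for collecting lavender tiles, every non-lavender tile comes out first.
There are 24 + 50 + 32 + 26 + 20 = 152 non-lavender tiles altogether.
After those, each further tile must be lavender, so 152 + 8 = 160 draws guarantee 8 lavender tiles.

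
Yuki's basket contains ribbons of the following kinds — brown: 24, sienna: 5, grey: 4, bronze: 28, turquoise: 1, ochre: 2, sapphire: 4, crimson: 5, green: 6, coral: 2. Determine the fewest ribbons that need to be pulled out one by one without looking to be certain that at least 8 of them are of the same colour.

44

By the pigeonhole principle, put each drawn ribbon into a box by colour. The largest draw with every box below 8 takes min(count, 7) from each colour; colours with fewer than 7 contribute all they have.
Σ min(cᵢ, 7) = 7 + 5 + 4 + 7 + 1 + 2 + 4 + 5 + 6 + 2 = 43.
Draw number 43 + 1 = 44 must push one box to 8.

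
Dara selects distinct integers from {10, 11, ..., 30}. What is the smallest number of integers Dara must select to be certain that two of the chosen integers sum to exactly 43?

Two chosen integers sum to 43 exactly when both halves of some pair {x, 43−x} with 13 ≤ x ≤ 43−x ≤ 30 are chosen — 9 such pairs.
The remaining 3 elements (those with no distinct partner in range) can never complete a 43-sum, so the worst case takes all of them and one from each pair: 3 + 9 = 12.
Pigeonhole: the 13th integer has to be the second member of some pair, so 12 + 1 = 13.

13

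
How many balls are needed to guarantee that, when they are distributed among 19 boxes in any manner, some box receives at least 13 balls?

With 228 balls one could put exactly 12 in each of the 19 boxes, and no box would reach 13.
One more ball must land in a box that already has 12, giving it 13.
So 19 × 12 + 1 = 229 balls are required.

229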